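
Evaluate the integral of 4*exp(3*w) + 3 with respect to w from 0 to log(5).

3*log(5) + 496/3

An antiderivative is F(w) = 4*exp(3*w)/3 + 3*w.
Then F(log(5)) - F(0) = (3*log(5) + 500/3) - (4/3) = 3*log(5) + 496/3.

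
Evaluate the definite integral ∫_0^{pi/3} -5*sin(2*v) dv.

-15/4

An antiderivative is F(v) = 5*cos(2*v)/2.
Then F(pi/3) - F(0) = (-5/4) - (5/2) = -15/4.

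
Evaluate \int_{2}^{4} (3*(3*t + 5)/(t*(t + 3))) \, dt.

-4*log(5) + 5*log(2) + 4*log(7)

Factor the denominator: t**2 + 3*t = (t + 3)t.
Partial fractions: 3*(3*t + 5)/(t*(t + 3)) = 4/(t + 3) + 5/t.
An antiderivative is F(t) = 5*log(t) + 4*log(t + 3).
Then F(4) - F(2) = (10*log(2) + 4*log(7)) - (5*log(2) + 4*log(5)) = -4*log(5) + 5*log(2) + 4*log(7).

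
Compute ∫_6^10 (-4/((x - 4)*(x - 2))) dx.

Factor the denominator: x**2 - 6*x + 8 = (x - 2)(x - 4).
Partial fractions: -4/((x - 4)*(x - 2)) = 2/(x - 2) - 2/(x - 4).
An antiderivative is F(x) = -2*log(x - 4) + 2*log(x - 2).
Then F(10) - F(6) = (log(16/9)) - (log(4)) = log(4/9).

log(4/9)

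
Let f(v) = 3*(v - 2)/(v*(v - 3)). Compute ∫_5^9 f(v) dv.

Factor the denominator: v**2 - 3*v = v(v - 3).
Partial fractions: 3*(v - 2)/(v*(v - 3)) = 2/v + 1/(v - 3).
An antiderivative is F(v) = 2*log(v) + log(v - 3).
Then F(9) - F(5) = (log(2) + 5*log(3)) - (log(50)) = -2*log(5) + 5*log(3).

-2*log(5) + 5*log(3)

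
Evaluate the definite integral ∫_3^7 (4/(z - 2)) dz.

4*log(5)

An antiderivative is F(z) = 4*log(z - 2).
Then F(7) - F(3) = (4*log(5)) - (0) = 4*log(5).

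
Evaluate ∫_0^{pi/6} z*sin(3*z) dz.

Integrate by parts once (u = z, dv = sin(3*z) dz).
An antiderivative is F(z) = -z*cos(3*z)/3 + sin(3*z)/9.
Then F(pi/6) - F(0) = (1/9) - (0) = 1/9.

1/9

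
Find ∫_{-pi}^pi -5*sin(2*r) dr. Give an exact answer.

0

An antiderivative is F(r) = 5*cos(2*r)/2.
Then F(pi) - F(-pi) = (5/2) - (5/2) = 0.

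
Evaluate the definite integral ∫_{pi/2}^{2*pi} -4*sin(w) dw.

4

An antiderivative is F(w) = 4*cos(w).
Then F(2*pi) - F(pi/2) = (4) - (0) = 4.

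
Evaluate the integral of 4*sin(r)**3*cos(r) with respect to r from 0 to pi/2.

Let u = sin(r), so du = cos(r) dr. When r = 0, u = 0; when r = pi/2, u = 1.
The integral becomes 4·∫ u**3 du from 0 to 1, with antiderivative u**4.
Back in r: F(r) = sin(r)**4.
Then F(pi/2) - F(0) = (1) - (0) = 1.

1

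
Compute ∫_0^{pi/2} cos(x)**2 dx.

Use the identity cos^2(x) = (1 + cos(2*x))/2.
An antiderivative is F(x) = x/2 + sin(2*x)/4.
Then F(pi/2) - F(0) = (pi/4) - (0) = pi/4.

pi/4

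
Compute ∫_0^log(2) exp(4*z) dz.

15/4

Let u = exp(z), so du = exp(z) dz. When z = 0, u = 1; when z = log(2), u = 2.
The integral becomes ∫ u**3 du from 1 to 2, with antiderivative u**4/4.
Back in z: F(z) = exp(4*z)/4.
Then F(log(2)) - F(0) = (4) - (1/4) = 15/4.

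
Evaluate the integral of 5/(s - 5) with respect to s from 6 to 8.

An antiderivative is F(s) = 5*log(s - 5).
Then F(8) - F(6) = (5*log(3)) - (0) = 5*log(3).

5*log(3)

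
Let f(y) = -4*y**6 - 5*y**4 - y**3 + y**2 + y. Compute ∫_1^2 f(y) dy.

By the power rule, an antiderivative is F(y) = -4*y**7/7 - y**5 - y**4/4 + y**3/3 + y**2/2.
Then F(2) - F(1) = (-2194/21) - (-83/84) = -8693/84.

-8693/84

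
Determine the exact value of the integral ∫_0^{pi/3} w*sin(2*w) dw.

sqrt(3)/8 + pi/12

Integrate by parts once (u = w, dv = sin(2*w) dw).
An antiderivative is F(w) = -w*cos(2*w)/2 + sin(2*w)/4.
Then F(pi/3) - F(0) = (sqrt(3)/8 + pi/12) - (0) = sqrt(3)/8 + pi/12.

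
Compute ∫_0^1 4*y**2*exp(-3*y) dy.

8/27 - 68*exp(-3)/27

Integrate by parts twice (u = y^2, dv = 4*exp(-3*y) dy).
An antiderivative is F(y) = (-36*y**2 - 24*y - 8)*exp(-3*y)/27.
Then F(1) - F(0) = (-68*exp(-3)/27) - (-8/27) = 8/27 - 68*exp(-3)/27.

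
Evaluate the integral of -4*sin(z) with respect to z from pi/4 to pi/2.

An antiderivative is F(z) = 4*cos(z).
Then F(pi/2) - F(pi/4) = (0) - (2*sqrt(2)) = -2*sqrt(2).

-2*sqrt(2)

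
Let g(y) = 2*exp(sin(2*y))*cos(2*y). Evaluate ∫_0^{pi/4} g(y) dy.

Let u = sin(2*y), so du = 2*cos(2*y) dy. When y = 0, u = 0; when y = pi/4, u = 1.
The integral becomes ∫ exp(u) du from 0 to 1, with antiderivative exp(u).
Back in y: F(y) = exp(sin(2*y)).
Then F(pi/4) - F(0) = (E) - (1) = -1 + E.

-1 + E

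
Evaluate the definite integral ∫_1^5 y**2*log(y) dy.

-124/9 + 125*log(5)/3

Integrate by parts once (u = ln y, dv = y**2 dy).
An antiderivative is F(y) = y**3*(3*log(y) - 1)/9.
Then F(5) - F(1) = (-125/9 + 125*log(5)/3) - (-1/9) = -124/9 + 125*log(5)/3.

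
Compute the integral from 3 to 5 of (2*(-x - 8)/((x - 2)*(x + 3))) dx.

Factor the denominator: x**2 + x - 6 = (x + 3)(x - 2).
Partial fractions: 2*(-x - 8)/((x - 2)*(x + 3)) = 2/(x + 3) - 4/(x - 2).
An antiderivative is F(x) = -4*log(x - 2) + 2*log(x + 3).
Then F(5) - F(3) = (log(64/81)) - (log(36)) = -6*log(3) + 4*log(2).

-6*log(3) + 4*log(2)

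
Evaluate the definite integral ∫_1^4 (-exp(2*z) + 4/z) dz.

An antiderivative is F(z) = -exp(2*z)/2 + 4*log(z).
Then F(4) - F(1) = (-exp(8)/2 + 8*log(2)) - (-exp(2)/2) = -exp(8)/2 + exp(2)/2 + 8*log(2).

-exp(8)/2 + exp(2)/2 + 8*log(2)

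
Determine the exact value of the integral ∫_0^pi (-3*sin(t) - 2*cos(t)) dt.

An antiderivative is F(t) = -2*sin(t) + 3*cos(t).
Then F(pi) - F(0) = (-3) - (3) = -6.

-6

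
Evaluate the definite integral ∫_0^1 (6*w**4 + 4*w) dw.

16/5

By the power rule, an antiderivative is F(w) = 6*w**5/5 + 2*w**2.
Then F(1) - F(0) = (16/5) - (0) = 16/5.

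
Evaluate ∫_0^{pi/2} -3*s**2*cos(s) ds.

6 - 3*pi**2/4

Integrate by parts twice (u = s^2, dv = -3*cos(s) ds).
An antiderivative is F(s) = -3*s**2*sin(s) - 6*s*cos(s) + 6*sin(s).
Then F(pi/2) - F(0) = (6 - 3*pi**2/4) - (0) = 6 - 3*pi**2/4.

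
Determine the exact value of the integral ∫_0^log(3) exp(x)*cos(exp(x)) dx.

Let u = exp(x), so du = exp(x) dx. When x = 0, u = 1; when x = log(3), u = 3.
The integral becomes ∫ cos(u) du from 1 to 3, with antiderivative sin(u).
Back in x: F(x) = sin(exp(x)).
Then F(log(3)) - F(0) = (sin(3)) - (sin(1)) = -sin(1) + sin(3).

-sin(1) + sin(3)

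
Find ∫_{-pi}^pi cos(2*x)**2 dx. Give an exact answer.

Use the identity cos^2(2*x) = (1 + cos(4*x))/2.
An antiderivative is F(x) = x/2 + sin(4*x)/8.
Then F(pi) - F(-pi) = (pi/2) - (-pi/2) = pi.

pi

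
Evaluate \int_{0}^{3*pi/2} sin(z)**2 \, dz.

Use the identity sin^2(z) = (1 - cos(2*z))/2.
An antiderivative is F(z) = z/2 - sin(2*z)/4.
Then F(3*pi/2) - F(0) = (3*pi/4) - (0) = 3*pi/4.

3*pi/4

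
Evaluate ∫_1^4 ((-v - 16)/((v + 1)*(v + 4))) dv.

-9*log(5) + 17*log(2)

Factor the denominator: v**2 + 5*v + 4 = (v + 4)(v + 1).
Partial fractions: (-v - 16)/((v + 1)*(v + 4)) = 4/(v + 4) - 5/(v + 1).
An antiderivative is F(v) = -5*log(v + 1) + 4*log(v + 4).
Then F(4) - F(1) = (-5*log(5) + 12*log(2)) - (-5*log(2) + 4*log(5)) = -9*log(5) + 17*log(2).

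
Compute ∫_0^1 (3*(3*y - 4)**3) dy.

-255/4

Let u = 3*y - 4, so du = 3 dy. When y = 0, u = -4; when y = 1, u = -1.
The integral becomes ∫ u**3 du from -4 to -1, with antiderivative u**4/4.
Back in y: F(y) = (3*y - 4)**4/4.
Then F(1) - F(0) = (1/4) - (64) = -255/4.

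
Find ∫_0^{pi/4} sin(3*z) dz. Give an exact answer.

sqrt(2)/6 + 1/3

An antiderivative is F(z) = -cos(3*z)/3.
Then F(pi/4) - F(0) = (sqrt(2)/6) - (-1/3) = sqrt(2)/6 + 1/3.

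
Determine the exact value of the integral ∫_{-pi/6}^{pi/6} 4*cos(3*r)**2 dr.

2*pi/3

Use the identity cos^2(3*r) = (1 + cos(6*r))/2.
An antiderivative is F(r) = 2*r + sin(6*r)/3.
Then F(pi/6) - F(-pi/6) = (pi/3) - (-pi/3) = 2*pi/3.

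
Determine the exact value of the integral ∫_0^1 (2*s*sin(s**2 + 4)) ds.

Let u = s**2 + 4, so du = 2*s ds. When s = 0, u = 4; when s = 1, u = 5.
The integral becomes ∫ sin(u) du from 4 to 5, with antiderivative -cos(u).
Back in s: F(s) = -cos(s**2 + 4).
Then F(1) - F(0) = (-cos(5)) - (-cos(4)) = cos(4) - cos(5).

cos(4) - cos(5)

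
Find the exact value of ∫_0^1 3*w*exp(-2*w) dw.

3/4 - 9*exp(-2)/4

Integrate by parts once (u = w, dv = 3*exp(-2*w) dw).
An antiderivative is F(w) = (-6*w - 3)*exp(-2*w)/4.
Then F(1) - F(0) = (-9*exp(-2)/4) - (-3/4) = 3/4 - 9*exp(-2)/4.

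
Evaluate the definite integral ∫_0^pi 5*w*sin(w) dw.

Integrate by parts once (u = w, dv = 5*sin(w) dw).
An antiderivative is F(w) = -5*w*cos(w) + 5*sin(w).
Then F(pi) - F(0) = (5*pi) - (0) = 5*pi.

5*pi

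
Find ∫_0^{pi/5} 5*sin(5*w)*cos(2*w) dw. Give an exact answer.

25*sqrt(5)/84 + 25/28

Use the identity sin(5*w)cos(2*w) = [sin(7*w) + sin(3*w)]/2.
An antiderivative is F(w) = -5*cos(3*w)/6 - 5*cos(7*w)/14.
Then F(pi/5) - F(0) = (-25/84 + 25*sqrt(5)/84) - (-25/21) = 25*sqrt(5)/84 + 25/28.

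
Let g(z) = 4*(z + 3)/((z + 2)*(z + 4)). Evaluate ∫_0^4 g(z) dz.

Factor the denominator: z**2 + 6*z + 8 = (z + 4)(z + 2).
Partial fractions: 4*(z + 3)/((z + 2)*(z + 4)) = 2/(z + 4) + 2/(z + 2).
An antiderivative is F(z) = 2*log(z + 2) + 2*log(z + 4).
Then F(4) - F(0) = (2*log(3) + 8*log(2)) - (log(64)) = log(36).

log(36)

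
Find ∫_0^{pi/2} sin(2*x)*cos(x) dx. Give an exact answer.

2/3

Use the identity sin(2*x)cos(x) = [sin(3*x) + sin(x)]/2.
An antiderivative is F(x) = -cos(x)/2 - cos(3*x)/6.
Then F(pi/2) - F(0) = (0) - (-2/3) = 2/3.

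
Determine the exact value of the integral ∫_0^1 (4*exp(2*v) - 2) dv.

-4 + 2*exp(2)

An antiderivative is F(v) = 2*exp(2*v) - 2*v.
Then F(1) - F(0) = (-2 + 2*exp(2)) - (2) = -4 + 2*exp(2).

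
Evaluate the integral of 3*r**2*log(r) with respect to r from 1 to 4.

Integrate by parts once (u = ln r, dv = 3*r**2 dr).
An antiderivative is F(r) = r**3*(3*log(r) - 1)/3.
Then F(4) - F(1) = (-64/3 + 128*log(2)) - (-1/3) = -21 + 128*log(2).

-21 + 128*log(2)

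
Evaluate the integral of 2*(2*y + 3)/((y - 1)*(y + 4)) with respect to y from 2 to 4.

Factor the denominator: y**2 + 3*y - 4 = (y + 4)(y - 1).
Partial fractions: 2*(2*y + 3)/((y - 1)*(y + 4)) = 2/(y + 4) + 2/(y - 1).
An antiderivative is F(y) = 2*log(y - 1) + 2*log(y + 4).
Then F(4) - F(2) = (2*log(3) + 6*log(2)) - (log(36)) = log(16).

log(16)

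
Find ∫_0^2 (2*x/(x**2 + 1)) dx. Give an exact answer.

Let u = x**2 + 1, so du = 2*x dx. When x = 0, u = 1; when x = 2, u = 5.
The integral becomes ∫ 1/u du from 1 to 5, with antiderivative log(u).
Back in x: F(x) = log(x**2 + 1).
Then F(2) - F(0) = (log(5)) - (0) = log(5).

log(5)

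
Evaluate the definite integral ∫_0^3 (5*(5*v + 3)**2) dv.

1935

Let u = 5*v + 3, so du = 5 dv. When v = 0, u = 3; when v = 3, u = 18.
The integral becomes ∫ u**2 du from 3 to 18, with antiderivative u**3/3.
Back in v: F(v) = (5*v + 3)**3/3.
Then F(3) - F(0) = (1944) - (9) = 1935.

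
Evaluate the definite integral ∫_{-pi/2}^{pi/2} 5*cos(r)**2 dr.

5*pi/2

Use the identity cos^2(r) = (1 + cos(2*r))/2.
An antiderivative is F(r) = 5*r/2 + 5*sin(2*r)/4.
Then F(pi/2) - F(-pi/2) = (5*pi/4) - (-5*pi/4) = 5*pi/2.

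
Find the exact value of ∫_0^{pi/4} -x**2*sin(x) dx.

-sqrt(2) - sqrt(2)*pi/4 + sqrt(2)*pi**2/32 + 2

Integrate by parts twice (u = x^2, dv = -sin(x) dx).
An antiderivative is F(x) = x**2*cos(x) - 2*x*sin(x) - 2*cos(x).
Then F(pi/4) - F(0) = (sqrt(2)*(-32 - 8*pi + pi**2)/32) - (-2) = -sqrt(2) - sqrt(2)*pi/4 + sqrt(2)*pi**2/32 + 2.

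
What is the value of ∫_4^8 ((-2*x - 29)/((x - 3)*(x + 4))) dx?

-5*log(5) - 3*log(2) + 3*log(3)

Factor the denominator: x**2 + x - 12 = (x + 4)(x - 3).
Partial fractions: (-2*x - 29)/((x - 3)*(x + 4)) = 3/(x + 4) - 5/(x - 3).
An antiderivative is F(x) = -5*log(x - 3) + 3*log(x + 4).
Then F(8) - F(4) = (-5*log(5) + 3*log(3) + 6*log(2)) - (9*log(2)) = -5*log(5) - 3*log(2) + 3*log(3).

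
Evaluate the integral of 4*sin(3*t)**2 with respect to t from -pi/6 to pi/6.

Use the identity sin^2(3*t) = (1 - cos(6*t))/2.
An antiderivative is F(t) = 2*t - sin(6*t)/3.
Then F(pi/6) - F(-pi/6) = (pi/3) - (-pi/3) = 2*pi/3.

2*pi/3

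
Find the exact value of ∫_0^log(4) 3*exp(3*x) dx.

63

Let u = exp(x), so du = exp(x) dx. When x = 0, u = 1; when x = log(4), u = 4.
The integral becomes 3·∫ u**2 du from 1 to 4, with antiderivative u**3.
Back in x: F(x) = exp(3*x).
Then F(log(4)) - F(0) = (64) - (1) = 63.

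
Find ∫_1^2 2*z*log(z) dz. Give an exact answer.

-3/2 + log(16)

Integrate by parts once (u = ln z, dv = 2*z dz).
An antiderivative is F(z) = z**2*(2*log(z) - 1)/2.
Then F(2) - F(1) = (-2 + log(16)) - (-1/2) = -3/2 + log(16).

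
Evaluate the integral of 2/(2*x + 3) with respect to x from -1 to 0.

log(3)

An antiderivative is F(x) = log(2*x + 3).
Then F(0) - F(-1) = (log(3)) - (0) = log(3).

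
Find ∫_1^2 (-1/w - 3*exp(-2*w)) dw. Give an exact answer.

-log(2) - 3*exp(-2)/2 + 3*exp(-4)/2

An antiderivative is F(w) = -log(w) + 3*exp(-2*w)/2.
Then F(2) - F(1) = (-log(2) + 3*exp(-4)/2) - (3*exp(-2)/2) = -log(2) - 3*exp(-2)/2 + 3*exp(-4)/2.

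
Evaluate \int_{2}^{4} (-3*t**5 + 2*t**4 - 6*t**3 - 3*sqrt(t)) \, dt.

-9976/5 + 4*sqrt(2)

By the power rule, an antiderivative is F(t) = -t**6/2 + 2*t**5/5 - 3*t**4/2 - 2*t**(3/2).
Then F(4) - F(2) = (-10192/5) - (-216/5 - 4*sqrt(2)) = -9976/5 + 4*sqrt(2).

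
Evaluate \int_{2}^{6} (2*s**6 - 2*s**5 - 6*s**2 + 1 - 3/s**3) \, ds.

448015/7

By the power rule, an antiderivative is F(s) = 2*s**7/7 - s**6/3 - 2*s**3 + s + 3/(2*s**2).
Then F(6) - F(2) = (10752631/168) - (271/168) = 448015/7.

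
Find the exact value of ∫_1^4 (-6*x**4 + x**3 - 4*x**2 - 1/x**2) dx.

By the power rule, an antiderivative is F(x) = -6*x**5/5 + x**4/4 - 4*x**3/3 + 1/x.
Then F(4) - F(1) = (-74993/60) - (-77/60) = -6243/5.

-6243/5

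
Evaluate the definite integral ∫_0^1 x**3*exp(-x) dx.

6 - 16*exp(-1)

Integrate by parts 3 times (u = x^3, dv = exp(-x) dx).
An antiderivative is F(x) = (-x**3 - 3*x**2 - 6*x - 6)*exp(-x).
Then F(1) - F(0) = (-16*exp(-1)) - (-6) = 6 - 16*exp(-1).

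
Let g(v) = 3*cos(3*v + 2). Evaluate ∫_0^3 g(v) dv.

Let u = 3*v + 2, so du = 3 dv. When v = 0, u = 2; when v = 3, u = 11.
The integral becomes ∫ cos(u) du from 2 to 11, with antiderivative sin(u).
Back in v: F(v) = sin(3*v + 2).
Then F(3) - F(0) = (sin(11)) - (sin(2)) = sin(11) - sin(2).

sin(11) - sin(2)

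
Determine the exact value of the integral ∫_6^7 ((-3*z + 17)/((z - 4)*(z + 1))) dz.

Factor the denominator: z**2 - 3*z - 4 = (z + 1)(z - 4).
Partial fractions: (-3*z + 17)/((z - 4)*(z + 1)) = -4/(z + 1) + 1/(z - 4).
An antiderivative is F(z) = log(z - 4) - 4*log(z + 1).
Then F(7) - F(6) = (-12*log(2) + log(3)) - (-4*log(7) + log(2)) = -13*log(2) + log(3) + 4*log(7).

-13*log(2) + log(3) + 4*log(7)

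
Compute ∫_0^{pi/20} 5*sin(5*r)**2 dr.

Use the identity sin^2(5*r) = (1 - cos(10*r))/2.
An antiderivative is F(r) = 5*r/2 - sin(10*r)/4.
Then F(pi/20) - F(0) = (-1/4 + pi/8) - (0) = -1/4 + pi/8.

-1/4 + pi/8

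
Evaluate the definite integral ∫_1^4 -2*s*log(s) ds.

15/2 - 32*log(2)

Integrate by parts once (u = ln s, dv = -2*s ds).
An antiderivative is F(s) = -s**2*(2*log(s) - 1)/2.
Then F(4) - F(1) = (8 - 32*log(2)) - (1/2) = 15/2 - 32*log(2).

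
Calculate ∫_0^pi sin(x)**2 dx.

pi/2

Use the identity sin^2(x) = (1 - cos(2*x))/2.
An antiderivative is F(x) = x/2 - sin(2*x)/4.
Then F(pi) - F(0) = (pi/2) - (0) = pi/2.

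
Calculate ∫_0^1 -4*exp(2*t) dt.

2 - 2*exp(2)

An antiderivative is F(t) = -2*exp(2*t).
Then F(1) - F(0) = (-2*exp(2)) - (-2) = 2 - 2*exp(2).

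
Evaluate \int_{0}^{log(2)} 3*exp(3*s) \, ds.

Let u = exp(s), so du = exp(s) ds. When s = 0, u = 1; when s = log(2), u = 2.
The integral becomes 3·∫ u**2 du from 1 to 2, with antiderivative u**3.
Back in s: F(s) = exp(3*s).
Then F(log(2)) - F(0) = (8) - (1) = 7.

7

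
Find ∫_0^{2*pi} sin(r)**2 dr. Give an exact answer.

Use the identity sin^2(r) = (1 - cos(2*r))/2.
An antiderivative is F(r) = r/2 - sin(2*r)/4.
Then F(2*pi) - F(0) = (pi) - (0) = pi.

pi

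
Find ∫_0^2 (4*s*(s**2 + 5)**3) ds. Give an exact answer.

Let u = s**2 + 5, so du = 2*s ds. When s = 0, u = 5; when s = 2, u = 9.
The integral becomes 2·∫ u**3 du from 5 to 9, with antiderivative u**4/2.
Back in s: F(s) = (s**2 + 5)**4/2.
Then F(2) - F(0) = (6561/2) - (625/2) = 2968.

2968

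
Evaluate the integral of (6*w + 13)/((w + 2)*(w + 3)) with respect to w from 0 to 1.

Factor the denominator: w**2 + 5*w + 6 = (w + 3)(w + 2).
Partial fractions: (6*w + 13)/((w + 2)*(w + 3)) = 5/(w + 3) + 1/(w + 2).
An antiderivative is F(w) = log(w + 2) + 5*log(w + 3).
Then F(1) - F(0) = (log(3) + 10*log(2)) - (log(2) + 5*log(3)) = -4*log(3) + 9*log(2).

-4*log(3) + 9*log(2)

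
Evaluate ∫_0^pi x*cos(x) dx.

-2

Integrate by parts once (u = x, dv = cos(x) dx).
An antiderivative is F(x) = x*sin(x) + cos(x).
Then F(pi) - F(0) = (-1) - (1) = -2.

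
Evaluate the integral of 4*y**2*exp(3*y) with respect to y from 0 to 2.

-8/27 + 104*exp(6)/27

Integrate by parts twice (u = y^2, dv = 4*exp(3*y) dy).
An antiderivative is F(y) = (36*y**2 - 24*y + 8)*exp(3*y)/27.
Then F(2) - F(0) = (104*exp(6)/27) - (8/27) = -8/27 + 104*exp(6)/27.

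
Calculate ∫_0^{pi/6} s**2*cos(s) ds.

-1 + pi**2/72 + sqrt(3)*pi/6

Integrate by parts twice (u = s^2, dv = cos(s) ds).
An antiderivative is F(s) = s**2*sin(s) + 2*s*cos(s) - 2*sin(s).
Then F(pi/6) - F(0) = (-1 + pi**2/72 + sqrt(3)*pi/6) - (0) = -1 + pi**2/72 + sqrt(3)*pi/6.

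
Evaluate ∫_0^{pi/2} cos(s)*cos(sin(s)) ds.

Let u = sin(s), so du = cos(s) ds. When s = 0, u = 0; when s = pi/2, u = 1.
The integral becomes ∫ cos(u) du from 0 to 1, with antiderivative sin(u).
Back in s: F(s) = sin(sin(s)).
Then F(pi/2) - F(0) = (sin(1)) - (0) = sin(1).

sin(1)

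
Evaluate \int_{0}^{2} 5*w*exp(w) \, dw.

Integrate by parts once (u = w, dv = 5*exp(w) dw).
An antiderivative is F(w) = (5*w - 5)*exp(w).
Then F(2) - F(0) = (5*exp(2)) - (-5) = 5 + 5*exp(2).

5 + 5*exp(2)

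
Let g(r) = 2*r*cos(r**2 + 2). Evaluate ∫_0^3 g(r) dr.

Let u = r**2 + 2, so du = 2*r dr. When r = 0, u = 2; when r = 3, u = 11.
The integral becomes ∫ cos(u) du from 2 to 11, with antiderivative sin(u).
Back in r: F(r) = sin(r**2 + 2).
Then F(3) - F(0) = (sin(11)) - (sin(2)) = sin(11) - sin(2).

sin(11) - sin(2)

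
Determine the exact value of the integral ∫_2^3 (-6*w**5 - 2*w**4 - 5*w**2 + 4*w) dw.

-11566/15

By the power rule, an antiderivative is F(w) = -w**6 - 2*w**5/5 - 5*w**3/3 + 2*w**2.
Then F(3) - F(2) = (-4266/5) - (-1232/15) = -11566/15.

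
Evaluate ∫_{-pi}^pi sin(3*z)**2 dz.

Use the identity sin^2(3*z) = (1 - cos(6*z))/2.
An antiderivative is F(z) = z/2 - sin(6*z)/12.
Then F(pi) - F(-pi) = (pi/2) - (-pi/2) = pi.

pi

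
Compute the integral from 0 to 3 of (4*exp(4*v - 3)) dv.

-(1 - exp(12))*exp(-3)

Let u = 4*v - 3, so du = 4 dv. When v = 0, u = -3; when v = 3, u = 9.
The integral becomes ∫ exp(u) du from -3 to 9, with antiderivative exp(u).
Back in v: F(v) = exp(4*v - 3).
Then F(3) - F(0) = (exp(9)) - (exp(-3)) = -(1 - exp(12))*exp(-3).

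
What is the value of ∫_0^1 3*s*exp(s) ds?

Integrate by parts once (u = s, dv = 3*exp(s) ds).
An antiderivative is F(s) = (3*s - 3)*exp(s).
Then F(1) - F(0) = (0) - (-3) = 3.

3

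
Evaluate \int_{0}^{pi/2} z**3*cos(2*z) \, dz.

3/4 - 3*pi**2/16

Integrate by parts 3 times (u = z^3, dv = cos(2*z) dz).
An antiderivative is F(z) = z**3*sin(2*z)/2 + 3*z**2*cos(2*z)/4 - 3*z*sin(2*z)/4 - 3*cos(2*z)/8.
Then F(pi/2) - F(0) = (3/8 - 3*pi**2/16) - (-3/8) = 3/4 - 3*pi**2/16.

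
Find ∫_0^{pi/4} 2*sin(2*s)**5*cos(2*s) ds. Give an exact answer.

Let u = sin(2*s), so du = 2*cos(2*s) ds. When s = 0, u = 0; when s = pi/4, u = 1.
The integral becomes ∫ u**5 du from 0 to 1, with antiderivative u**6/6.
Back in s: F(s) = sin(2*s)**6/6.
Then F(pi/4) - F(0) = (1/6) - (0) = 1/6.

1/6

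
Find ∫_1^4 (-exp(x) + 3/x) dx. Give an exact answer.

-exp(4) + exp(1) + log(64)

An antiderivative is F(x) = -exp(x) + 3*log(x).
Then F(4) - F(1) = (-exp(4) + log(64)) - (-exp(1)) = -exp(4) + exp(1) + log(64).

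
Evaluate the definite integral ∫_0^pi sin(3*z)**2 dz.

Use the identity sin^2(3*z) = (1 - cos(6*z))/2.
An antiderivative is F(z) = z/2 - sin(6*z)/12.
Then F(pi) - F(0) = (pi/2) - (0) = pi/2.

pi/2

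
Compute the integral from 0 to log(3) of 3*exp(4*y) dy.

Let u = exp(y), so du = exp(y) dy. When y = 0, u = 1; when y = log(3), u = 3.
The integral becomes 3·∫ u**3 du from 1 to 3, with antiderivative 3*u**4/4.
Back in y: F(y) = 3*exp(4*y)/4.
Then F(log(3)) - F(0) = (243/4) - (3/4) = 60.

60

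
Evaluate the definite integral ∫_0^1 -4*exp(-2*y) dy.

An antiderivative is F(y) = 2*exp(-2*y).
Then F(1) - F(0) = (2*exp(-2)) - (2) = -2 + 2*exp(-2).

-2 + 2*exp(-2)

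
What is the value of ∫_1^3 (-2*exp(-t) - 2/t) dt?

-2*log(3) - 2*exp(-1) + 2*exp(-3)

An antiderivative is F(t) = -2*log(t) + 2*exp(-t).
Then F(3) - F(1) = (-2*log(3) + 2*exp(-3)) - (2*exp(-1)) = -2*log(3) - 2*exp(-1) + 2*exp(-3).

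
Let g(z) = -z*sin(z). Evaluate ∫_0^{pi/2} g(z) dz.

Integrate by parts once (u = z, dv = -sin(z) dz).
An antiderivative is F(z) = z*cos(z) - sin(z).
Then F(pi/2) - F(0) = (-1) - (0) = -1.

-1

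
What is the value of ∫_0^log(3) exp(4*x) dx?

20

Let u = exp(x), so du = exp(x) dx. When x = 0, u = 1; when x = log(3), u = 3.
The integral becomes ∫ u**3 du from 1 to 3, with antiderivative u**4/4.
Back in x: F(x) = exp(4*x)/4.
Then F(log(3)) - F(0) = (81/4) - (1/4) = 20.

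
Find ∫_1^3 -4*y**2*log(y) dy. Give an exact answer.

Integrate by parts once (u = ln y, dv = -4*y**2 dy).
An antiderivative is F(y) = -4*y**3*(3*log(y) - 1)/9.
Then F(3) - F(1) = (12 - 36*log(3)) - (4/9) = 104/9 - 36*log(3).

104/9 - 36*log(3)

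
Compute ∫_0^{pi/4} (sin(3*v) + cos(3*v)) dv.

1/3 + sqrt(2)/3

An antiderivative is F(v) = sin(3*v)/3 - cos(3*v)/3.
Then F(pi/4) - F(0) = (sqrt(2)/3) - (-1/3) = 1/3 + sqrt(2)/3.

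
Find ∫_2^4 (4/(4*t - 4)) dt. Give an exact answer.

An antiderivative is F(t) = log(4*t - 4).
Then F(4) - F(2) = (log(12)) - (log(4)) = log(3).

log(3)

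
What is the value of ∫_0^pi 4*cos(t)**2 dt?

2*pi

Use the identity cos^2(t) = (1 + cos(2*t))/2.
An antiderivative is F(t) = 2*t + sin(2*t).
Then F(pi) - F(0) = (2*pi) - (0) = 2*pi.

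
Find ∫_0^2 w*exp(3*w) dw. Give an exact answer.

1/9 + 5*exp(6)/9

Integrate by parts once (u = w, dv = exp(3*w) dw).
An antiderivative is F(w) = (3*w - 1)*exp(3*w)/9.
Then F(2) - F(0) = (5*exp(6)/9) - (-1/9) = 1/9 + 5*exp(6)/9.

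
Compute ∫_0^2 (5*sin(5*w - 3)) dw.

Let u = 5*w - 3, so du = 5 dw. When w = 0, u = -3; when w = 2, u = 7.
The integral becomes ∫ sin(u) du from -3 to 7, with antiderivative -cos(u).
Back in w: F(w) = -cos(5*w - 3).
Then F(2) - F(0) = (-cos(7)) - (-cos(3)) = cos(3) - cos(7).

cos(3) - cos(7)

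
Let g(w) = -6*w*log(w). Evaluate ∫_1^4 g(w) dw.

45/2 - 96*log(2)

Integrate by parts once (u = ln w, dv = -6*w dw).
An antiderivative is F(w) = -3*w**2*(2*log(w) - 1)/2.
Then F(4) - F(1) = (24 - 96*log(2)) - (3/2) = 45/2 - 96*log(2).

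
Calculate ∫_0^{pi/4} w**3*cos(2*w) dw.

Integrate by parts 3 times (u = w^3, dv = cos(2*w) dw).
An antiderivative is F(w) = w**3*sin(2*w)/2 + 3*w**2*cos(2*w)/4 - 3*w*sin(2*w)/4 - 3*cos(2*w)/8.
Then F(pi/4) - F(0) = (pi*(-24 + pi**2)/128) - (-3/8) = -3*pi/16 + pi**3/128 + 3/8.

-3*pi/16 + pi**3/128 + 3/8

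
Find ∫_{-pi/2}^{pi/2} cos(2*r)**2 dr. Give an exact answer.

pi/2

Use the identity cos^2(2*r) = (1 + cos(4*r))/2.
An antiderivative is F(r) = r/2 + sin(4*r)/8.
Then F(pi/2) - F(-pi/2) = (pi/4) - (-pi/4) = pi/2.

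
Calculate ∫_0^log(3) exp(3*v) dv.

Let u = exp(v), so du = exp(v) dv. When v = 0, u = 1; when v = log(3), u = 3.
The integral becomes ∫ u**2 du from 1 to 3, with antiderivative u**3/3.
Back in v: F(v) = exp(3*v)/3.
Then F(log(3)) - F(0) = (9) - (1/3) = 26/3.

26/3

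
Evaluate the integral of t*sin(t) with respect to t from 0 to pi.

Integrate by parts once (u = t, dv = sin(t) dt).
An antiderivative is F(t) = -t*cos(t) + sin(t).
Then F(pi) - F(0) = (pi) - (0) = pi.

pi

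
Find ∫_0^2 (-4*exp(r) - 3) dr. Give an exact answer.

-4*exp(2) - 2

An antiderivative is F(r) = -3*r - 4*exp(r).
Then F(2) - F(0) = (-4*exp(2) - 6) - (-4) = -4*exp(2) - 2.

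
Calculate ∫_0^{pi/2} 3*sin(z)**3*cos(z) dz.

Let u = sin(z), so du = cos(z) dz. When z = 0, u = 0; when z = pi/2, u = 1.
The integral becomes 3·∫ u**3 du from 0 to 1, with antiderivative 3*u**4/4.
Back in z: F(z) = 3*sin(z)**4/4.
Then F(pi/2) - F(0) = (3/4) - (0) = 3/4.

3/4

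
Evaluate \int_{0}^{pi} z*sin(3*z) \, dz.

Integrate by parts once (u = z, dv = sin(3*z) dz).
An antiderivative is F(z) = -z*cos(3*z)/3 + sin(3*z)/9.
Then F(pi) - F(0) = (pi/3) - (0) = pi/3.

pi/3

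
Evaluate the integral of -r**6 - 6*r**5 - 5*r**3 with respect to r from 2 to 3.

By the power rule, an antiderivative is F(r) = -r**7/7 - r**6 - 5*r**4/4.
Then F(3) - F(2) = (-31995/28) - (-716/7) = -29131/28.

-29131/28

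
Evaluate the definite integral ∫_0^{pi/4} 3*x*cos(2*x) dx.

Integrate by parts once (u = x, dv = 3*cos(2*x) dx).
An antiderivative is F(x) = 3*x*sin(2*x)/2 + 3*cos(2*x)/4.
Then F(pi/4) - F(0) = (3*pi/8) - (3/4) = -3/4 + 3*pi/8.

-3/4 + 3*pi/8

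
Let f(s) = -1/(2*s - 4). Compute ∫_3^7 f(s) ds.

An antiderivative is F(s) = -log(2*s - 4)/2.
Then F(7) - F(3) = (-log(10)/2) - (-log(2)/2) = -log(10)/2 + log(2)/2.

-log(10)/2 + log(2)/2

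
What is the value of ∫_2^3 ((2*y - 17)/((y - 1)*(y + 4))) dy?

Factor the denominator: y**2 + 3*y - 4 = (y + 4)(y - 1).
Partial fractions: (2*y - 17)/((y - 1)*(y + 4)) = 5/(y + 4) - 3/(y - 1).
An antiderivative is F(y) = -3*log(y - 1) + 5*log(y + 4).
Then F(3) - F(2) = (-3*log(2) + 5*log(7)) - (5*log(2) + 5*log(3)) = -8*log(2) - 5*log(3) + 5*log(7).

-8*log(2) - 5*log(3) + 5*log(7)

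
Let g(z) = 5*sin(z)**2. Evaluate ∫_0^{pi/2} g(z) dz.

Use the identity sin^2(z) = (1 - cos(2*z))/2.
An antiderivative is F(z) = 5*z/2 - 5*sin(2*z)/4.
Then F(pi/2) - F(0) = (5*pi/4) - (0) = 5*pi/4.

5*pi/4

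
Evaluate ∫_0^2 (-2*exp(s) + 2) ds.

6 - 2*exp(2)

An antiderivative is F(s) = 2*s - 2*exp(s).
Then F(2) - F(0) = (4 - 2*exp(2)) - (-2) = 6 - 2*exp(2).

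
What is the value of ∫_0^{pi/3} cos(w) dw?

sqrt(3)/2

An antiderivative is F(w) = sin(w).
Then F(pi/3) - F(0) = (sqrt(3)/2) - (0) = sqrt(3)/2.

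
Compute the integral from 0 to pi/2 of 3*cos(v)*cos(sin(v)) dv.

Let u = sin(v), so du = cos(v) dv. When v = 0, u = 0; when v = pi/2, u = 1.
The integral becomes 3·∫ cos(u) du from 0 to 1, with antiderivative 3*sin(u).
Back in v: F(v) = 3*sin(sin(v)).
Then F(pi/2) - F(0) = (3*sin(1)) - (0) = 3*sin(1).

3*sin(1)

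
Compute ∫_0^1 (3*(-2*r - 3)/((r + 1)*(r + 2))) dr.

Factor the denominator: r**2 + 3*r + 2 = (r + 2)(r + 1).
Partial fractions: 3*(-2*r - 3)/((r + 1)*(r + 2)) = -3/(r + 2) - 3/(r + 1).
An antiderivative is F(r) = -3*log(r + 1) - 3*log(r + 2).
Then F(1) - F(0) = (-3*log(3) - 3*log(2)) - (-log(8)) = -log(27).

-log(27)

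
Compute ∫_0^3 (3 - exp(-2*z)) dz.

exp(-6)/2 + 17/2

An antiderivative is F(z) = 3*z + exp(-2*z)/2.
Then F(3) - F(0) = (exp(-6)/2 + 9) - (1/2) = exp(-6)/2 + 17/2.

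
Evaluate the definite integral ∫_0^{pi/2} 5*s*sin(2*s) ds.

5*pi/4

Integrate by parts once (u = s, dv = 5*sin(2*s) ds).
An antiderivative is F(s) = -5*s*cos(2*s)/2 + 5*sin(2*s)/4.
Then F(pi/2) - F(0) = (5*pi/4) - (0) = 5*pi/4.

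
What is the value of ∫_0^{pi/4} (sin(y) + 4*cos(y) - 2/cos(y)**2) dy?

-1 + 3*sqrt(2)/2

An antiderivative is F(y) = 4*sin(y) - cos(y) - 2*tan(y).
Then F(pi/4) - F(0) = (-2 + 3*sqrt(2)/2) - (-1) = -1 + 3*sqrt(2)/2.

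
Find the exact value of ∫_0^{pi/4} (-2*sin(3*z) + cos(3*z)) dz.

-2/3 - sqrt(2)/6

An antiderivative is F(z) = sin(3*z)/3 + 2*cos(3*z)/3.
Then F(pi/4) - F(0) = (-sqrt(2)/6) - (2/3) = -2/3 - sqrt(2)/6.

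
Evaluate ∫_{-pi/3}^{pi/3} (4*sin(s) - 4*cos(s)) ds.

-4*sqrt(3)

An antiderivative is F(s) = -4*sin(s) - 4*cos(s).
Then F(pi/3) - F(-pi/3) = (-2*sqrt(3) - 2) - (-2 + 2*sqrt(3)) = -4*sqrt(3).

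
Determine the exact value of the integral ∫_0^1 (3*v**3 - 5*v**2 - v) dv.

By the power rule, an antiderivative is F(v) = 3*v**4/4 - 5*v**3/3 - v**2/2.
Then F(1) - F(0) = (-17/12) - (0) = -17/12.

-17/12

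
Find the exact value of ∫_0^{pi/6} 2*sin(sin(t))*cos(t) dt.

Let u = sin(t), so du = cos(t) dt. When t = 0, u = 0; when t = pi/6, u = 1/2.
The integral becomes 2·∫ sin(u) du from 0 to 1/2, with antiderivative -2*cos(u).
Back in t: F(t) = -2*cos(sin(t)).
Then F(pi/6) - F(0) = (-2*cos(1/2)) - (-2) = 2 - 2*cos(1/2).

2 - 2*cos(1/2)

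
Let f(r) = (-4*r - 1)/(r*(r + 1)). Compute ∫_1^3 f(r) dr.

Factor the denominator: r**2 + r = (r + 1)r.
Partial fractions: (-4*r - 1)/(r*(r + 1)) = -3/(r + 1) - 1/r.
An antiderivative is F(r) = -log(r) - 3*log(r + 1).
Then F(3) - F(1) = (-6*log(2) - log(3)) - (-log(8)) = -log(24).

-log(24)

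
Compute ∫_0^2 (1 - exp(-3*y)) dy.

exp(-6)/3 + 5/3

An antiderivative is F(y) = y + exp(-3*y)/3.
Then F(2) - F(0) = (exp(-6)/3 + 2) - (1/3) = exp(-6)/3 + 5/3.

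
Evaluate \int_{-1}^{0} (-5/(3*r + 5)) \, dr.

-5*log(5)/3 + 5*log(2)/3

An antiderivative is F(r) = -5*log(3*r + 5)/3.
Then F(0) - F(-1) = (-5*log(5)/3) - (-5*log(2)/3) = -5*log(5)/3 + 5*log(2)/3.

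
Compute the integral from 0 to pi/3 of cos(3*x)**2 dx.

Use the identity cos^2(3*x) = (1 + cos(6*x))/2.
An antiderivative is F(x) = x/2 + sin(6*x)/12.
Then F(pi/3) - F(0) = (pi/6) - (0) = pi/6.

pi/6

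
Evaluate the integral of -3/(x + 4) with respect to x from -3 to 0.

-log(64)

An antiderivative is F(x) = -3*log(x + 4).
Then F(0) - F(-3) = (-log(64)) - (0) = -log(64).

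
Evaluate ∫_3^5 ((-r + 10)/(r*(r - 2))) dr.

-5*log(5) + 9*log(3)

Factor the denominator: r**2 - 2*r = r(r - 2).
Partial fractions: (-r + 10)/(r*(r - 2)) = -5/r + 4/(r - 2).
An antiderivative is F(r) = -5*log(r) + 4*log(r - 2).
Then F(5) - F(3) = (-5*log(5) + 4*log(3)) - (-5*log(3)) = -5*log(5) + 9*log(3).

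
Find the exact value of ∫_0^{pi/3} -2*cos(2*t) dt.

-sqrt(3)/2

An antiderivative is F(t) = -sin(2*t).
Then F(pi/3) - F(0) = (-sqrt(3)/2) - (0) = -sqrt(3)/2.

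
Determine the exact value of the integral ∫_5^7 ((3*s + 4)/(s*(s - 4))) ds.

-log(7) + log(5) + 4*log(3)

Factor the denominator: s**2 - 4*s = s(s - 4).
Partial fractions: (3*s + 4)/(s*(s - 4)) = -1/s + 4/(s - 4).
An antiderivative is F(s) = -log(s) + 4*log(s - 4).
Then F(7) - F(5) = (log(81/7)) - (-log(5)) = -log(7) + log(5) + 4*log(3).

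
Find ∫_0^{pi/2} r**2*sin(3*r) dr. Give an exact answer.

-pi/9 - 2/27

Integrate by parts twice (u = r^2, dv = sin(3*r) dr).
An antiderivative is F(r) = -r**2*cos(3*r)/3 + 2*r*sin(3*r)/9 + 2*cos(3*r)/27.
Then F(pi/2) - F(0) = (-pi/9) - (2/27) = -pi/9 - 2/27.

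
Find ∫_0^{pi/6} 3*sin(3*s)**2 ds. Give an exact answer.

pi/4

Use the identity sin^2(3*s) = (1 - cos(6*s))/2.
An antiderivative is F(s) = 3*s/2 - sin(6*s)/4.
Then F(pi/6) - F(0) = (pi/4) - (0) = pi/4.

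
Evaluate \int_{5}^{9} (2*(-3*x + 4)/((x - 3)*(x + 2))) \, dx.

-4*log(11) - 2*log(3) + 4*log(7)

Factor the denominator: x**2 - x - 6 = (x + 2)(x - 3).
Partial fractions: 2*(-3*x + 4)/((x - 3)*(x + 2)) = -4/(x + 2) - 2/(x - 3).
An antiderivative is F(x) = -2*log(x - 3) - 4*log(x + 2).
Then F(9) - F(5) = (-4*log(11) - 2*log(3) - 2*log(2)) - (-4*log(7) - 2*log(2)) = -4*log(11) - 2*log(3) + 4*log(7).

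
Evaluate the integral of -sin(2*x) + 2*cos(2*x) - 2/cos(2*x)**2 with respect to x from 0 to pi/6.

An antiderivative is F(x) = sin(2*x) + cos(2*x)/2 - tan(2*x).
Then F(pi/6) - F(0) = (1/4 - sqrt(3)/2) - (1/2) = -sqrt(3)/2 - 1/4.

-sqrt(3)/2 - 1/4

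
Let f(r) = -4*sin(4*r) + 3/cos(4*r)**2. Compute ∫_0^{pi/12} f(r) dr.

An antiderivative is F(r) = cos(4*r) + 3*tan(4*r)/4.
Then F(pi/12) - F(0) = (1/2 + 3*sqrt(3)/4) - (1) = -1/2 + 3*sqrt(3)/4.

-1/2 + 3*sqrt(3)/4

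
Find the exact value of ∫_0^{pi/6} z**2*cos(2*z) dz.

Integrate by parts twice (u = z^2, dv = cos(2*z) dz).
An antiderivative is F(z) = z**2*sin(2*z)/2 + z*cos(2*z)/2 - sin(2*z)/4.
Then F(pi/6) - F(0) = (-sqrt(3)/8 + sqrt(3)*pi**2/144 + pi/24) - (0) = -sqrt(3)/8 + sqrt(3)*pi**2/144 + pi/24.

-sqrt(3)/8 + sqrt(3)*pi**2/144 + pi/24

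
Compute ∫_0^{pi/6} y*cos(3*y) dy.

-1/9 + pi/18

Integrate by parts once (u = y, dv = cos(3*y) dy).
An antiderivative is F(y) = y*sin(3*y)/3 + cos(3*y)/9.
Then F(pi/6) - F(0) = (pi/18) - (1/9) = -1/9 + pi/18.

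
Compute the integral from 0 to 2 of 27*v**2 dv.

Let u = 3*v, so du = 3 dv. When v = 0, u = 0; when v = 2, u = 6.
The integral becomes ∫ u**2 du from 0 to 6, with antiderivative u**3/3.
Back in v: F(v) = 9*v**3.
Then F(2) - F(0) = (72) - (0) = 72.

72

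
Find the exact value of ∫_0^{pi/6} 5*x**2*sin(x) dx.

Integrate by parts twice (u = x^2, dv = 5*sin(x) dx).
An antiderivative is F(x) = -5*x**2*cos(x) + 10*x*sin(x) + 10*cos(x).
Then F(pi/6) - F(0) = (-5*sqrt(3)*pi**2/72 + 5*pi/6 + 5*sqrt(3)) - (10) = -10 - 5*sqrt(3)*pi**2/72 + 5*pi/6 + 5*sqrt(3).

-10 - 5*sqrt(3)*pi**2/72 + 5*pi/6 + 5*sqrt(3)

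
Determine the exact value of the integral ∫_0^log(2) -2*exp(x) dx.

An antiderivative is F(x) = -2*exp(x).
Then F(log(2)) - F(0) = (-4) - (-2) = -2.

-2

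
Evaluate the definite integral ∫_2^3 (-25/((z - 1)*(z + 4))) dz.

-10*log(2) - 5*log(3) + 5*log(7)

Factor the denominator: z**2 + 3*z - 4 = (z + 4)(z - 1).
Partial fractions: -25/((z - 1)*(z + 4)) = 5/(z + 4) - 5/(z - 1).
An antiderivative is F(z) = -5*log(z - 1) + 5*log(z + 4).
Then F(3) - F(2) = (-5*log(2) + 5*log(7)) - (5*log(2) + 5*log(3)) = -10*log(2) - 5*log(3) + 5*log(7).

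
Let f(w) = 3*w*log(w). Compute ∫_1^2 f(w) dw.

-9/4 + log(64)

Integrate by parts once (u = ln w, dv = 3*w dw).
An antiderivative is F(w) = 3*w**2*(2*log(w) - 1)/4.
Then F(2) - F(1) = (-3 + log(64)) - (-3/4) = -9/4 + log(64).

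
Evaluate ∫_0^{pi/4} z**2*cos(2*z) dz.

-1/4 + pi**2/32

Integrate by parts twice (u = z^2, dv = cos(2*z) dz).
An antiderivative is F(z) = z**2*sin(2*z)/2 + z*cos(2*z)/2 - sin(2*z)/4.
Then F(pi/4) - F(0) = (-1/4 + pi**2/32) - (0) = -1/4 + pi**2/32.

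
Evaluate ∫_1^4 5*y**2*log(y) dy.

-35 + 640*log(2)/3

Integrate by parts once (u = ln y, dv = 5*y**2 dy).
An antiderivative is F(y) = 5*y**3*(3*log(y) - 1)/9.
Then F(4) - F(1) = (-320/9 + 640*log(2)/3) - (-5/9) = -35 + 640*log(2)/3.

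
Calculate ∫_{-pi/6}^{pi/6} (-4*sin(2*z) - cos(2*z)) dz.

An antiderivative is F(z) = -sin(2*z)/2 + 2*cos(2*z).
Then F(pi/6) - F(-pi/6) = (1 - sqrt(3)/4) - (sqrt(3)/4 + 1) = -sqrt(3)/2.

-sqrt(3)/2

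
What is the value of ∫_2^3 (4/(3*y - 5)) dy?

An antiderivative is F(y) = 4*log(3*y - 5)/3.
Then F(3) - F(2) = (8*log(2)/3) - (0) = 8*log(2)/3.

8*log(2)/3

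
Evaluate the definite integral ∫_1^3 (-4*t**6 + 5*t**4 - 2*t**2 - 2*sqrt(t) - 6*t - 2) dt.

By the power rule, an antiderivative is F(t) = -4*t**7/7 + t**5 - 4*t**(3/2)/3 - 2*t**3/3 - 3*t**2 - 2*t.
Then F(3) - F(1) = (-7404/7 - 4*sqrt(3)) - (-46/7) = -7358/7 - 4*sqrt(3).

-7358/7 - 4*sqrt(3)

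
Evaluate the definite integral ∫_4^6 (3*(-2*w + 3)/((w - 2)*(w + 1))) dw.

-5*log(7) - log(2) + 5*log(5)

Factor the denominator: w**2 - w - 2 = (w + 1)(w - 2).
Partial fractions: 3*(-2*w + 3)/((w - 2)*(w + 1)) = -5/(w + 1) - 1/(w - 2).
An antiderivative is F(w) = -log(w - 2) - 5*log(w + 1).
Then F(6) - F(4) = (-5*log(7) - 2*log(2)) - (-5*log(5) - log(2)) = -5*log(7) - log(2) + 5*log(5).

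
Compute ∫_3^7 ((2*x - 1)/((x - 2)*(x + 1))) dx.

log(10)

Factor the denominator: x**2 - x - 2 = (x + 1)(x - 2).
Partial fractions: (2*x - 1)/((x - 2)*(x + 1)) = 1/(x + 1) + 1/(x - 2).
An antiderivative is F(x) = log(x - 2) + log(x + 1).
Then F(7) - F(3) = (log(40)) - (log(4)) = log(10).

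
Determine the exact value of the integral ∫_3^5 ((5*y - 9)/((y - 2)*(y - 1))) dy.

log(48)

Factor the denominator: y**2 - 3*y + 2 = (y - 1)(y - 2).
Partial fractions: (5*y - 9)/((y - 2)*(y - 1)) = 4/(y - 1) + 1/(y - 2).
An antiderivative is F(y) = log(y - 2) + 4*log(y - 1).
Then F(5) - F(3) = (log(3) + 8*log(2)) - (log(16)) = log(48).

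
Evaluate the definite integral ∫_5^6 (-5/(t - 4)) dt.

-log(32)

An antiderivative is F(t) = -5*log(t - 4).
Then F(6) - F(5) = (-log(32)) - (0) = -log(32).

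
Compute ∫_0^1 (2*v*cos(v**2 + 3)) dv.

Let u = v**2 + 3, so du = 2*v dv. When v = 0, u = 3; when v = 1, u = 4.
The integral becomes ∫ cos(u) du from 3 to 4, with antiderivative sin(u).
Back in v: F(v) = sin(v**2 + 3).
Then F(1) - F(0) = (sin(4)) - (sin(3)) = sin(4) - sin(3).

sin(4) - sin(3)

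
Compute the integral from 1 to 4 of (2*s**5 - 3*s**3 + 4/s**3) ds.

9405/8

By the power rule, an antiderivative is F(s) = s**6/3 - 3*s**4/4 - 2/s**2.
Then F(4) - F(1) = (28157/24) - (-29/12) = 9405/8.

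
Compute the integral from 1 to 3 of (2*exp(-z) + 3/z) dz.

An antiderivative is F(z) = 3*log(z) - 2*exp(-z).
Then F(3) - F(1) = (-2*exp(-3) + 3*log(3)) - (-2*exp(-1)) = -2*exp(-3) + 2*exp(-1) + 3*log(3).

-2*exp(-3) + 2*exp(-1) + 3*log(3)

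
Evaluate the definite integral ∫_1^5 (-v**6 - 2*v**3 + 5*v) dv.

-79888/7

By the power rule, an antiderivative is F(v) = -v**7/7 - v**4/2 + 5*v**2/2.
Then F(5) - F(1) = (-79875/7) - (13/7) = -79888/7.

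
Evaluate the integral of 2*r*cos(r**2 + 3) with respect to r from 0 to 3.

Let u = r**2 + 3, so du = 2*r dr. When r = 0, u = 3; when r = 3, u = 12.
The integral becomes ∫ cos(u) du from 3 to 12, with antiderivative sin(u).
Back in r: F(r) = sin(r**2 + 3).
Then F(3) - F(0) = (sin(12)) - (sin(3)) = sin(12) - sin(3).

sin(12) - sin(3)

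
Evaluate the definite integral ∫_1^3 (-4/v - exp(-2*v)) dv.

(-8*exp(6)*log(3) - exp(4) + 1)*exp(-6)/2

An antiderivative is F(v) = -4*log(v) + exp(-2*v)/2.
Then F(3) - F(1) = (-4*log(3) + exp(-6)/2) - (exp(-2)/2) = (-8*exp(6)*log(3) - exp(4) + 1)*exp(-6)/2.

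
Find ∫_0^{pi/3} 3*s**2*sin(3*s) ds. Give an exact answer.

-4/9 + pi**2/9

Integrate by parts twice (u = s^2, dv = 3*sin(3*s) ds).
An antiderivative is F(s) = -s**2*cos(3*s) + 2*s*sin(3*s)/3 + 2*cos(3*s)/9.
Then F(pi/3) - F(0) = (-2/9 + pi**2/9) - (2/9) = -4/9 + pi**2/9.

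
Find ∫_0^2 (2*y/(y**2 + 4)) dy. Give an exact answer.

log(2)

Let u = y**2 + 4, so du = 2*y dy. When y = 0, u = 4; when y = 2, u = 8.
The integral becomes ∫ 1/u du from 4 to 8, with antiderivative log(u).
Back in y: F(y) = log(y**2 + 4).
Then F(2) - F(0) = (log(8)) - (log(4)) = log(2).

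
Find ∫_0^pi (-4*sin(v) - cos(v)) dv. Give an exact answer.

-8

An antiderivative is F(v) = -sin(v) + 4*cos(v).
Then F(pi) - F(0) = (-4) - (4) = -8.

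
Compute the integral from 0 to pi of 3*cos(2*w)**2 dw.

Use the identity cos^2(2*w) = (1 + cos(4*w))/2.
An antiderivative is F(w) = 3*w/2 + 3*sin(4*w)/8.
Then F(pi) - F(0) = (3*pi/2) - (0) = 3*pi/2.

3*pi/2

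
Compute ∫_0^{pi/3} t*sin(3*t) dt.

Integrate by parts once (u = t, dv = sin(3*t) dt).
An antiderivative is F(t) = -t*cos(3*t)/3 + sin(3*t)/9.
Then F(pi/3) - F(0) = (pi/9) - (0) = pi/9.

pi/9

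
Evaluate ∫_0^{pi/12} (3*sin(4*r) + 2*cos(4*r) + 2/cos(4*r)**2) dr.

3/8 + 3*sqrt(3)/4

An antiderivative is F(r) = sin(4*r)/2 - 3*cos(4*r)/4 + tan(4*r)/2.
Then F(pi/12) - F(0) = (-3/8 + 3*sqrt(3)/4) - (-3/4) = 3/8 + 3*sqrt(3)/4.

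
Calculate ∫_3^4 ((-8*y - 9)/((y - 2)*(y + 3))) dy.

-3*log(7) - 2*log(2) + 3*log(3)

Factor the denominator: y**2 + y - 6 = (y + 3)(y - 2).
Partial fractions: (-8*y - 9)/((y - 2)*(y + 3)) = -3/(y + 3) - 5/(y - 2).
An antiderivative is F(y) = -5*log(y - 2) - 3*log(y + 3).
Then F(4) - F(3) = (-3*log(7) - 5*log(2)) - (-3*log(3) - 3*log(2)) = -3*log(7) - 2*log(2) + 3*log(3).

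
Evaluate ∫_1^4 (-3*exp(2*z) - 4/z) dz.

-3*exp(8)/2 - 8*log(2) + 3*exp(2)/2

An antiderivative is F(z) = -3*exp(2*z)/2 - 4*log(z).
Then F(4) - F(1) = (-3*exp(8)/2 - 8*log(2)) - (-3*exp(2)/2) = -3*exp(8)/2 - 8*log(2) + 3*exp(2)/2.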